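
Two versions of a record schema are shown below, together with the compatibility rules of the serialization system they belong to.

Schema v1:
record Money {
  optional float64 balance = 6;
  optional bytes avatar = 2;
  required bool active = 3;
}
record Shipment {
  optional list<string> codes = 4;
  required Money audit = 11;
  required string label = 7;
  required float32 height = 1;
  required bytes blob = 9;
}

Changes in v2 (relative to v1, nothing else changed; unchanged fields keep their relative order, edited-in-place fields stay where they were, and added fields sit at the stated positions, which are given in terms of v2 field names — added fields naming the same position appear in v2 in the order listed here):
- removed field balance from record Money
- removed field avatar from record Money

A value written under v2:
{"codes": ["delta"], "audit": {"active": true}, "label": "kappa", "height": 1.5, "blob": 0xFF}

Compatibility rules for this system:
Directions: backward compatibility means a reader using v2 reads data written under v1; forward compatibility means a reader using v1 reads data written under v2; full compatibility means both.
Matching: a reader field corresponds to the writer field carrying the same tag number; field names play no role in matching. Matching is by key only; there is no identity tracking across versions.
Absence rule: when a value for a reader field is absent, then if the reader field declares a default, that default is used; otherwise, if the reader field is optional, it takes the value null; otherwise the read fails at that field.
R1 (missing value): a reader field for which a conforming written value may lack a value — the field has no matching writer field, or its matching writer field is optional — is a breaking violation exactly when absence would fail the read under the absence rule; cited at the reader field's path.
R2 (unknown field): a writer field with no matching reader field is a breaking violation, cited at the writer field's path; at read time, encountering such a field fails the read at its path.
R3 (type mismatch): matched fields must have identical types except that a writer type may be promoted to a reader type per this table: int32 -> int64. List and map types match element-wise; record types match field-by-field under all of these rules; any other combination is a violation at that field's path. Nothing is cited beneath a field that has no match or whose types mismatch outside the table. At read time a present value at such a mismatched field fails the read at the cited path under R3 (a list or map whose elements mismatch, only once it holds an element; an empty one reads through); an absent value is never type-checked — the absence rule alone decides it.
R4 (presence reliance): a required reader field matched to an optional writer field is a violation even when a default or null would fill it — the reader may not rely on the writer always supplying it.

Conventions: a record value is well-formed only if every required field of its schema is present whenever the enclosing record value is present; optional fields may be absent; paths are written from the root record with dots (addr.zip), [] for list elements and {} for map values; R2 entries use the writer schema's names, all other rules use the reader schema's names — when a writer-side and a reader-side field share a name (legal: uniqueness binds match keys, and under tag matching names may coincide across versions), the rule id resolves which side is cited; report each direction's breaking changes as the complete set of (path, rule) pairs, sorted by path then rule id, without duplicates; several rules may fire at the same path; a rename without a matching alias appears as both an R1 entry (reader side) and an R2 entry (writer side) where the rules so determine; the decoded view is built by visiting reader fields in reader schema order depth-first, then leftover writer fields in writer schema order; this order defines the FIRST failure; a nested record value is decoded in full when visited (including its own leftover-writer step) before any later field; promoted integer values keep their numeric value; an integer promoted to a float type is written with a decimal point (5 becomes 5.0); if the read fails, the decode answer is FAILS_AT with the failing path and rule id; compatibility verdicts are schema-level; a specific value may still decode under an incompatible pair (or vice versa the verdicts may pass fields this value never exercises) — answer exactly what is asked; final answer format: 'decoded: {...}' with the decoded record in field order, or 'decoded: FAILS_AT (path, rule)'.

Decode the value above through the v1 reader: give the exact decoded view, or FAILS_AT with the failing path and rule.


decoded: {"codes": ["delta"], "audit": {"balance": null, "avatar": null, "active": true}, "label": "kappa", "height": 1.5, "blob": 0xFF}

in Shipment below, arrows point writer -> reader
migrating the Shipment value to v1:
  codes := ["delta"]
  audit.balance := null (not supplied -> null)
  audit.avatar := null (not supplied -> null)
  audit.active := true
  label := "kappa"
  height := 1.5
  blob := 0xFF
  => decoded: {"codes": ["delta"], "audit": {"balance": null, "avatar": null, "active": true}, "label": "kappa", "height": 1.5, "blob": 0xFF}
checking off the Shipment differences that do not matter here:
  removed field balance from record Money -> matters for Shipment compatibility verdicts, not for this value's decode
  removed field avatar from record Money -> matters for Shipment compatibility verdicts, not for this value's decode


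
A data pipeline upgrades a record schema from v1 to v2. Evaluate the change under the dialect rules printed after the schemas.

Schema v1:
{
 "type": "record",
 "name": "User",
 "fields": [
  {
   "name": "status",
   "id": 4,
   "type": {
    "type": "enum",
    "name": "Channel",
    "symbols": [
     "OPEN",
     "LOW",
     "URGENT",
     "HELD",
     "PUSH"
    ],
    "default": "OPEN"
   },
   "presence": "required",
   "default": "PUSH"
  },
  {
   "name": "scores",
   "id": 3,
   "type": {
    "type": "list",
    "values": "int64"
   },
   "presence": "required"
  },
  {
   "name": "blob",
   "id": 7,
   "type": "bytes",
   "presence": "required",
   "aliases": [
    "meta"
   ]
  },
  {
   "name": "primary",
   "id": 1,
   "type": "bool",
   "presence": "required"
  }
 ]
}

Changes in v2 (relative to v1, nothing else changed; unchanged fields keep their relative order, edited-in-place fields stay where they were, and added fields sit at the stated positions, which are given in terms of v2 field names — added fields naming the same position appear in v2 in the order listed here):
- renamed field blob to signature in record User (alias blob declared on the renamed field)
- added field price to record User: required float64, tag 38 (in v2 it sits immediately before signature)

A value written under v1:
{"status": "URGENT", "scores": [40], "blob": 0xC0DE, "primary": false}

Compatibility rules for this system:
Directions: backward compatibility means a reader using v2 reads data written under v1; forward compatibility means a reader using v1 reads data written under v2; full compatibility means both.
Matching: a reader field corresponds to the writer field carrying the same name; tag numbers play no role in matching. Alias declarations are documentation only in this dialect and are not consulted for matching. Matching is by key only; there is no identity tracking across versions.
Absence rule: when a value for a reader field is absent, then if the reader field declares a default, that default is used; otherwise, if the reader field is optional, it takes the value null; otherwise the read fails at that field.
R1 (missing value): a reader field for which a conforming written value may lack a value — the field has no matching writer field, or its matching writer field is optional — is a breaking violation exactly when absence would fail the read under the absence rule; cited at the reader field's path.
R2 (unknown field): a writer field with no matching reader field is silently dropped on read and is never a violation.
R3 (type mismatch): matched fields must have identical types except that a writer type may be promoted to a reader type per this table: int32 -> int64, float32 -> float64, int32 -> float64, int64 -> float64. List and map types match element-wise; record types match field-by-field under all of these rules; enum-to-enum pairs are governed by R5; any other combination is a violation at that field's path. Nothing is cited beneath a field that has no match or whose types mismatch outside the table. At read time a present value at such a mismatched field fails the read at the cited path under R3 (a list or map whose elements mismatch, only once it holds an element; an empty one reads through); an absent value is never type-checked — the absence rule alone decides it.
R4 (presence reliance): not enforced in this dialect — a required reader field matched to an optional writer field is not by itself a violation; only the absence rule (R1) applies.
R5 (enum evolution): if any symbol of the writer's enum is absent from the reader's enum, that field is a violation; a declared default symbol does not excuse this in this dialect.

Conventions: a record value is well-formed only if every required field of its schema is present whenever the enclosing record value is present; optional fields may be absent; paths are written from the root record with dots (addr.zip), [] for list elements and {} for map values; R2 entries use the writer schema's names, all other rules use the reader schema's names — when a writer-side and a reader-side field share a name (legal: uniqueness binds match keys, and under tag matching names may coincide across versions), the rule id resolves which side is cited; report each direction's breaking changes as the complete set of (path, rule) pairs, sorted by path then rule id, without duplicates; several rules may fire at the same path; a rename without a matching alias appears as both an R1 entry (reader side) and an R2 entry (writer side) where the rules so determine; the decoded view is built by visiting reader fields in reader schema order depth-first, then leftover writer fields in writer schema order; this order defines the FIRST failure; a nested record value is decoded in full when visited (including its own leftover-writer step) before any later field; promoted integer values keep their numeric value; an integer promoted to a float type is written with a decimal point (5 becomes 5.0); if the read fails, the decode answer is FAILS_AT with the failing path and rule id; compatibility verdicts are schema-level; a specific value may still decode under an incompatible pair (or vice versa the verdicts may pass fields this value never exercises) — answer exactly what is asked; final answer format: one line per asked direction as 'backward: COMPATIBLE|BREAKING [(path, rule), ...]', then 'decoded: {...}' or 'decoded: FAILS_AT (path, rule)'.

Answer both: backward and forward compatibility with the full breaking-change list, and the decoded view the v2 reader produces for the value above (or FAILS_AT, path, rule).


each type pair in User: writer, then reader
backward on User — v2 reading data written by v1:
  status: Channel -> Channel, writer required; from status
  scores: list<int64> -> list<int64>, writer required; from scores
  price has no writer counterpart
  signature has no writer counterpart
  primary: bool -> bool, writer required; from primary
  leftover writer field: blob
  violation R1 at price
  violation R1 at signature
  => 2 violation(s): backward is BREAKING for User
forward on User — v1 reading data written by v2:
  status: Channel -> Channel, writer required; from status
  scores: list<int64> -> list<int64>, writer required; from scores
  blob has no writer counterpart
  primary: bool -> bool, writer required; from primary
  leftover writer field: price
  leftover writer field: signature
  violation R1 at blob
  => 1 violation(s): forward is BREAKING for User
decode (reader v2):
  status := "URGENT"
  scores := [40]
  read fails at price under R1 (no fill)
  => FAILS_AT (price, R1)

backward: BREAKING [(price, R1), (signature, R1)]; forward: BREAKING [(blob, R1)]; decoded: FAILS_AT (price, R1)


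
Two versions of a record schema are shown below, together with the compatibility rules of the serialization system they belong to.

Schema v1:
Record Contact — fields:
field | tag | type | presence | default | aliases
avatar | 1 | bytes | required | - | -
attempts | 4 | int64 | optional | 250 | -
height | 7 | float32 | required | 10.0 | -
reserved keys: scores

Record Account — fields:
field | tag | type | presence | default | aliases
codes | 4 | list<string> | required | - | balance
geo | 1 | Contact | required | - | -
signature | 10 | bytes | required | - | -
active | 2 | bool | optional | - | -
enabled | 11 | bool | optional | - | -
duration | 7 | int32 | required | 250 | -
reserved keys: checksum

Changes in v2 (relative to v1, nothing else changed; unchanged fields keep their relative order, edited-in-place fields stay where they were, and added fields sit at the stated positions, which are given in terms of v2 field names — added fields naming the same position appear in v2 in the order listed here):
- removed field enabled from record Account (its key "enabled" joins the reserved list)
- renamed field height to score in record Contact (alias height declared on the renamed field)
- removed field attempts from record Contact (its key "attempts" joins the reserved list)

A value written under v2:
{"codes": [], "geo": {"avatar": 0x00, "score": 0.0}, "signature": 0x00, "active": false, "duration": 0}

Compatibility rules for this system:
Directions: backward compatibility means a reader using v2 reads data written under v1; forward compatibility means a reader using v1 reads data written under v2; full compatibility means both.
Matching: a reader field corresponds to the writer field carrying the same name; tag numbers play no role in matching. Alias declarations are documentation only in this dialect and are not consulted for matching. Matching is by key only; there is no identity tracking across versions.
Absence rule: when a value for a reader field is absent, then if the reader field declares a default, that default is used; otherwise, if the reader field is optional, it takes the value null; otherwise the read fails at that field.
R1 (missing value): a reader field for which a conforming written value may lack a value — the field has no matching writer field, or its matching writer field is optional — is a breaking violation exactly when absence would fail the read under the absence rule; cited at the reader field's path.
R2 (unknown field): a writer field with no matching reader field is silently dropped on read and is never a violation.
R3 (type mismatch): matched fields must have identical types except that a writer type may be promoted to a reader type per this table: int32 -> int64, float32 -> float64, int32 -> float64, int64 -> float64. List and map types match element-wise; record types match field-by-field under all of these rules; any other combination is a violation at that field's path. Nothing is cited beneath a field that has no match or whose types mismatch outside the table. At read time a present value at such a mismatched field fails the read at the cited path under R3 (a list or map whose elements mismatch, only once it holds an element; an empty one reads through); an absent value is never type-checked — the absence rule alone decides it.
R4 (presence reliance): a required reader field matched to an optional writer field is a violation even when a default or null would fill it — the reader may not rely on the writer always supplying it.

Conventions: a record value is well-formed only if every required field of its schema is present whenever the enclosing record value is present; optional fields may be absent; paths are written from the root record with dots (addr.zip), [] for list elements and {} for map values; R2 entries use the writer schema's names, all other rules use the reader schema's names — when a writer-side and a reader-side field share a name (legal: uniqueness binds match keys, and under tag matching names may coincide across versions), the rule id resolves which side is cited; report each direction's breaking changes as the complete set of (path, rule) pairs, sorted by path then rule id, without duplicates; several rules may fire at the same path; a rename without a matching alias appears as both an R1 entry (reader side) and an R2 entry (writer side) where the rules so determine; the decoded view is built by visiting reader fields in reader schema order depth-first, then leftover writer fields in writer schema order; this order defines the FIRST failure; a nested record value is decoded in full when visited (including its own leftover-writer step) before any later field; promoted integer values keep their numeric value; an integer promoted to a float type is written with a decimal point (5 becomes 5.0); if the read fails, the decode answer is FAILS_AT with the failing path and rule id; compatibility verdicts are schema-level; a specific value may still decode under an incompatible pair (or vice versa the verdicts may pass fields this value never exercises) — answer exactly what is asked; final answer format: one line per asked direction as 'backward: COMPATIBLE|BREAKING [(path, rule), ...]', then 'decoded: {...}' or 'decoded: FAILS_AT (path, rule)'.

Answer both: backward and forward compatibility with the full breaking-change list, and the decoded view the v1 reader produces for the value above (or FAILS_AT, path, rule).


each type pair in Account: writer, then reader
backward for Account (reader v2, writer v1):
  writer required, list<string> -> list<string>: reader codes maps from writer codes
  writer required, Contact -> Contact: reader geo maps from writer geo
  writer required, bytes -> bytes: reader signature maps from writer signature
  writer optional, bool -> bool: reader active maps from writer active
  writer required, int32 -> int32: reader duration maps from writer duration
  writer field enabled has no reader counterpart
  writer required, bytes -> bytes: reader geo.avatar maps from writer geo.avatar
  geo.score has no writer counterpart
  writer field geo.attempts has no reader counterpart
  writer field geo.height has no reader counterpart
  => backward verdict for Account: COMPATIBLE, no violations
forward for Account (reader v1, writer v2):
  writer required, list<string> -> list<string>: reader codes maps from writer codes
  writer required, Contact -> Contact: reader geo maps from writer geo
  writer required, bytes -> bytes: reader signature maps from writer signature
  writer optional, bool -> bool: reader active maps from writer active
  enabled has no writer counterpart
  writer required, int32 -> int32: reader duration maps from writer duration
  writer required, bytes -> bytes: reader geo.avatar maps from writer geo.avatar
  geo.attempts has no writer counterpart
  geo.height has no writer counterpart
  writer field geo.score has no reader counterpart
  => forward verdict for Account: COMPATIBLE, no violations
decode (reader v1):
  codes := []
  geo.avatar := 0x00
  geo.attempts := 250 (absent -> default)
  geo.height := 10.0 (absent -> default)
  writer geo.score: unknown -> dropped
  signature := 0x00
  active := false
  enabled := null (absent, optional -> null)
  duration := 0
  => decoded: {"codes": [], "geo": {"avatar": 0x00, "attempts": 250, "height": 10.0}, "signature": 0x00, "active": false, "enabled": null, "duration": 0}

backward: COMPATIBLE []; forward: COMPATIBLE []; decoded: {"codes": [], "geo": {"avatar": 0x00, "attempts": 250, "height": 10.0}, "signature": 0x00, "active": false, "enabled": null, "duration": 0}


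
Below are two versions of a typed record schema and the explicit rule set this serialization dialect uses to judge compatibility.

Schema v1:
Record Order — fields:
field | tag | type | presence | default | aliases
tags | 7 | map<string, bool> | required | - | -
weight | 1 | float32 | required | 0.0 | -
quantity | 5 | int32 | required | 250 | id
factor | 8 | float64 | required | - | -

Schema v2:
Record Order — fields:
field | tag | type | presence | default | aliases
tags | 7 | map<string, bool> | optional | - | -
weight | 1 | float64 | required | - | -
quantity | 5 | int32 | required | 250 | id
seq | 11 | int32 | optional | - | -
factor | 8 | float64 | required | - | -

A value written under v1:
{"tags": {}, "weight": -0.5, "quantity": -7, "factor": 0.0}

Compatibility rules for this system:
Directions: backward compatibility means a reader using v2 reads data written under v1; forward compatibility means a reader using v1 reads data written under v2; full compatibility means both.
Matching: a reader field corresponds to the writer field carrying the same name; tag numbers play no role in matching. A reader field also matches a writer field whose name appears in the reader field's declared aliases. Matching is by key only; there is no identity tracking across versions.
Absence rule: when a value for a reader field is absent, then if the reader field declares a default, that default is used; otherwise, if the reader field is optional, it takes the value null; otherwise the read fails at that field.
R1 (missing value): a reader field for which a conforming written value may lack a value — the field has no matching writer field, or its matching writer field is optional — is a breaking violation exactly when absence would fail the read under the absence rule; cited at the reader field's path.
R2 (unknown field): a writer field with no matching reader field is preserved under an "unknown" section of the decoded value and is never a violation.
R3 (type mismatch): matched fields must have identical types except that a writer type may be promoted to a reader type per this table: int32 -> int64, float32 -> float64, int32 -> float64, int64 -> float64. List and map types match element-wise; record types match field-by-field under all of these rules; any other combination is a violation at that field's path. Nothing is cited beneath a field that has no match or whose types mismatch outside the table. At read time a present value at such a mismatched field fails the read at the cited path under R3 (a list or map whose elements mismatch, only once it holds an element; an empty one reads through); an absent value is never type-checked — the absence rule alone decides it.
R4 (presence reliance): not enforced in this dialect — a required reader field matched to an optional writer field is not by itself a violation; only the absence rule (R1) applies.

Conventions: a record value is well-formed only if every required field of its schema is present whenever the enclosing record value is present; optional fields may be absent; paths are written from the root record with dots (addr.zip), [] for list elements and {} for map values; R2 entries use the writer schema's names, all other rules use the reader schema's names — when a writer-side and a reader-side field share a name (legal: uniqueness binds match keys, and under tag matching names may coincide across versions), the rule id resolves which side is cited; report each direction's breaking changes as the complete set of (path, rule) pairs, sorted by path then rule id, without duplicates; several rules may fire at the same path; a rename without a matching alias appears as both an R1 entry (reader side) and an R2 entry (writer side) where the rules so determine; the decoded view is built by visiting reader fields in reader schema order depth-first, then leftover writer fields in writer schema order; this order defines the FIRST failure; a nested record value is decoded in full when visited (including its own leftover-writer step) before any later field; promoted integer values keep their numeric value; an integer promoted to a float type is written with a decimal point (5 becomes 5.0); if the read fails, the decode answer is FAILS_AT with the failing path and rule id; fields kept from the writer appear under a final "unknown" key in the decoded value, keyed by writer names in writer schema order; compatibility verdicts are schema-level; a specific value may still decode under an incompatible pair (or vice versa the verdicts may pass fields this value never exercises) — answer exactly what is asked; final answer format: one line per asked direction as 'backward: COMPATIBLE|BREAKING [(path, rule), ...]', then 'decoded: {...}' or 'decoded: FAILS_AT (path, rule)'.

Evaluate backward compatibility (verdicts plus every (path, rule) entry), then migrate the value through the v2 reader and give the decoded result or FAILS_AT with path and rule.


backward: COMPATIBLE []; decoded: {"tags": {}, "weight": -0.5, "quantity": -7, "seq": null, "factor": 0.0}

in Order below, arrows point writer -> reader
backward analysis of Order with v2 as reader and v1 as writer:
  tags <- tags (map<string, bool> -> map<string, bool>, writer required)
  weight <- weight (float32 -> float64, writer required)
  quantity <- quantity (int32 -> int32, writer required)
  seq has no writer counterpart
  factor <- factor (float64 -> float64, writer required)
  => backward: COMPATIBLE
migrating the Order value to v2:
  tags := {}
  weight := -0.5 (float32 -> float64)
  quantity := -7
  seq := null (not supplied -> null)
  factor := 0.0
  => decoded: {"tags": {}, "weight": -0.5, "quantity": -7, "seq": null, "factor": 0.0}
ruling out the remaining Order differences:
  field tags in record Order: required changed to optional -> affects forward compatibility only, which is not asked
  field weight in record Order: type float32 changed to float64 (its default is dropped) -> affects forward compatibility only, which is not asked


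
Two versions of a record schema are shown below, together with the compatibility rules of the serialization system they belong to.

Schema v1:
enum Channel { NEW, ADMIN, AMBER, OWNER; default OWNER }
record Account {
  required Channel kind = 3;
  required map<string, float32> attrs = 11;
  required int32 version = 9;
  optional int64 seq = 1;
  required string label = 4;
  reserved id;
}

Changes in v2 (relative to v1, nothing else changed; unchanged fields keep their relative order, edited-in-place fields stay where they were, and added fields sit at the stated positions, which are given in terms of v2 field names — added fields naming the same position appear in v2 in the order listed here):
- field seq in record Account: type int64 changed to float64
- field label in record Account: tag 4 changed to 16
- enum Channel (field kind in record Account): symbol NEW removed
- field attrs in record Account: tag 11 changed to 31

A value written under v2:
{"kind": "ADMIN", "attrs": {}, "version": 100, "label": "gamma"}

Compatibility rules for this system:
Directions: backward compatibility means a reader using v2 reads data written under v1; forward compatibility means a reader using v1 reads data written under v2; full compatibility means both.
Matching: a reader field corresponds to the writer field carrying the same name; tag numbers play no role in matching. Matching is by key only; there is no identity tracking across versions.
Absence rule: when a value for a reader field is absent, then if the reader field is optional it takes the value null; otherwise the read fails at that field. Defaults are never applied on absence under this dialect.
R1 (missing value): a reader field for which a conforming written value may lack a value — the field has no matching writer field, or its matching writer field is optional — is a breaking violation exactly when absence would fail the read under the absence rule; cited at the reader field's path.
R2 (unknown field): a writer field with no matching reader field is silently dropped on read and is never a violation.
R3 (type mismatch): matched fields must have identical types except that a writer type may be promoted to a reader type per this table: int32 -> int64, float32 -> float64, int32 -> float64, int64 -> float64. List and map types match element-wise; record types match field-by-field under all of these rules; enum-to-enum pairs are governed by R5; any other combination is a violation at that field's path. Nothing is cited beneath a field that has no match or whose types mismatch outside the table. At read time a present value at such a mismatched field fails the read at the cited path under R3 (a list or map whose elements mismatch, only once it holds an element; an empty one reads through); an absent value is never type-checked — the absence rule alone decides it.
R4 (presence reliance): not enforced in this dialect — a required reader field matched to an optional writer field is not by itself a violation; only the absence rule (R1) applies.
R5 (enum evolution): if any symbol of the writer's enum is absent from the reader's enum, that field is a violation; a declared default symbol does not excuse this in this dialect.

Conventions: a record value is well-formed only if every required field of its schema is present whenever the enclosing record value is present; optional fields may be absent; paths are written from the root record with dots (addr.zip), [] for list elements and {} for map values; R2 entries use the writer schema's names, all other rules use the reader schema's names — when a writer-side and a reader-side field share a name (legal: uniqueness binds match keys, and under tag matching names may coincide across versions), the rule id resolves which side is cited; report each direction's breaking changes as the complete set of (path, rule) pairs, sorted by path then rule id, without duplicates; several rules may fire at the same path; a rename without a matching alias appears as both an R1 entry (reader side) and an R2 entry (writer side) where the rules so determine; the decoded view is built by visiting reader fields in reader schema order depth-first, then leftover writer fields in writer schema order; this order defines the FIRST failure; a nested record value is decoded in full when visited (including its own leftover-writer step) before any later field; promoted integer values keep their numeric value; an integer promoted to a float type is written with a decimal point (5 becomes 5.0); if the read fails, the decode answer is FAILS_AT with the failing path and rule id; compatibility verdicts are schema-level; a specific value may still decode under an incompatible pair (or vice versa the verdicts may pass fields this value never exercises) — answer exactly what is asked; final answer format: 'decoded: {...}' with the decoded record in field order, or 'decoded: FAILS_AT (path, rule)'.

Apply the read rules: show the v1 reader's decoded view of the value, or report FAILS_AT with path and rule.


decoded: {"kind": "ADMIN", "attrs": {}, "version": 100, "seq": null, "label": "gamma"}

arrows below run writer -> reader for Account
decode walk for Account under reader schema v1:
  kind := "ADMIN"
  attrs := {}
  version := 100
  seq := null (absent, optional -> null)
  label := "gamma"
  => decoded: {"kind": "ADMIN", "attrs": {}, "version": 100, "seq": null, "label": "gamma"}
ruling out the remaining Account differences:
  field seq in record Account: type int64 changed to float64 -> changes Account's schema-level verdicts only — the decode of this value is the same
  field label in record Account: tag 4 changed to 16 -> no rule fires on it and the decoded Account view is identical with or without it
  enum Channel (field kind in record Account): symbol NEW removed -> changes Account's schema-level verdicts only — the decode of this value is the same
  field attrs in record Account: tag 11 changed to 31 -> no rule fires on it and the decoded Account view is identical with or without it


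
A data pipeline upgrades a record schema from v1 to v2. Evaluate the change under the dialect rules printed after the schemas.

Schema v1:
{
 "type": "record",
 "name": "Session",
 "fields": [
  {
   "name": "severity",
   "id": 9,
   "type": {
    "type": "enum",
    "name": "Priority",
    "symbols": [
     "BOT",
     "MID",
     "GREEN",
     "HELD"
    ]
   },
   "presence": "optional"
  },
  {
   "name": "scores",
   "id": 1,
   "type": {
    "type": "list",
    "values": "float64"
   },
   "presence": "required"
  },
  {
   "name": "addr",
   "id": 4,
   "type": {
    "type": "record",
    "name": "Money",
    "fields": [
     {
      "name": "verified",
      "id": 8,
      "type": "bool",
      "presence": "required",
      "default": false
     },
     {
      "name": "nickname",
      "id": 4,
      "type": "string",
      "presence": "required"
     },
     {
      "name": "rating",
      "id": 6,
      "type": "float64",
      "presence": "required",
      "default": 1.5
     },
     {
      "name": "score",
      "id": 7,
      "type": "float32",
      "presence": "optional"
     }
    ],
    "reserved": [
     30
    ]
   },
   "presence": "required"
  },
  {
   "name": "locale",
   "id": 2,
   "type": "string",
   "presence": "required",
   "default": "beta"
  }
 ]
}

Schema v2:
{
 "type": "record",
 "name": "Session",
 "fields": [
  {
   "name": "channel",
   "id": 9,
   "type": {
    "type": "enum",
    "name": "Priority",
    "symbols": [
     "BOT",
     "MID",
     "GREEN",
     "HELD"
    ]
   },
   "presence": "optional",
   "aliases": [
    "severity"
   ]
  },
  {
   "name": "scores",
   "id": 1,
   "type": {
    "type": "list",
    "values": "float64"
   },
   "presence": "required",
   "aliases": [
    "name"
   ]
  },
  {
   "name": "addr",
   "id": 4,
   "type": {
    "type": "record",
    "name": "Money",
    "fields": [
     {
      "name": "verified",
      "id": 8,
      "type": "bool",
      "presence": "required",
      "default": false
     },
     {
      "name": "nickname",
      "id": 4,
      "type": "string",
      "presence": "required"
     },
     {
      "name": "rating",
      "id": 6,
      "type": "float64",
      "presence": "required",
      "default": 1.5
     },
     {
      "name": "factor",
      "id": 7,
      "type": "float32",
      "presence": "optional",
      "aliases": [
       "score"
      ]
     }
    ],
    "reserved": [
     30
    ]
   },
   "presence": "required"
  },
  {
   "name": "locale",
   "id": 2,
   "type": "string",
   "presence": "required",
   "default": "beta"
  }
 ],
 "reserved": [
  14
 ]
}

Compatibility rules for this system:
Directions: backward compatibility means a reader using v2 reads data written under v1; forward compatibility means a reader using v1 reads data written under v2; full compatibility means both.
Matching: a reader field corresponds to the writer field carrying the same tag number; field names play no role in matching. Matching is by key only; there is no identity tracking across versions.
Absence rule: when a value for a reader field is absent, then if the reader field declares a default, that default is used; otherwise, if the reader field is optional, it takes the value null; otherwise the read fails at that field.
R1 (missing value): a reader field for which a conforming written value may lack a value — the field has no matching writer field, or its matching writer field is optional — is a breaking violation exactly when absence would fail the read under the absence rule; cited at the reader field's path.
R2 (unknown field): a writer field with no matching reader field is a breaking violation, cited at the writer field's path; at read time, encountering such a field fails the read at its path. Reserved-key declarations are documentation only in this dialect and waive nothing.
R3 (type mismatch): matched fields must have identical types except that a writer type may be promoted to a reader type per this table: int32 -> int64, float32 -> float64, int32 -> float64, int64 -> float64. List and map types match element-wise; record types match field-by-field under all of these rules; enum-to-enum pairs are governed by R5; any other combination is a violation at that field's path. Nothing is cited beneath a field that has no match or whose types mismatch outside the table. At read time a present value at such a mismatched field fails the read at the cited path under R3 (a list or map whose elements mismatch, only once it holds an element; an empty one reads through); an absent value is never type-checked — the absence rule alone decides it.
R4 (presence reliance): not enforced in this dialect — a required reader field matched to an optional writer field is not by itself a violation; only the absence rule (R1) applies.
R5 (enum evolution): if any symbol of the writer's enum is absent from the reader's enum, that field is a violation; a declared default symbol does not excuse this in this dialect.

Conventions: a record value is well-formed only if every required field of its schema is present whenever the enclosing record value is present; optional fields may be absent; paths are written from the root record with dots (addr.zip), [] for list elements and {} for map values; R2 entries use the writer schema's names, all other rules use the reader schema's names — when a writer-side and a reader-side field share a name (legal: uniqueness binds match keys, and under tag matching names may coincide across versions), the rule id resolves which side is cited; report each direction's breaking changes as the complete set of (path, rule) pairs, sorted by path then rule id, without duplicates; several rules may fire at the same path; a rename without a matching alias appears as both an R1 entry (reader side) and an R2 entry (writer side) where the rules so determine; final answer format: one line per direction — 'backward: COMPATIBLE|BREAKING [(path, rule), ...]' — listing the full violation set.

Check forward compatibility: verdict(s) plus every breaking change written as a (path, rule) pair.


forward: COMPATIBLE []

each type pair in Session: writer, then reader
forward analysis of Session with v1 as reader and v2 as writer:
  severity: Priority -> Priority, writer optional; from channel
  scores: list<float64> -> list<float64>, writer required; from scores
  addr: Money -> Money, writer required; from addr
  locale: string -> string, writer required; from locale
  addr.verified: bool -> bool, writer required; from addr.verified
  addr.nickname: string -> string, writer required; from addr.nickname
  addr.rating: float64 -> float64, writer required; from addr.rating
  addr.score: float32 -> float32, writer optional; from addr.factor
  => forward verdict for Session: COMPATIBLE, no violations
diffs on Session not affecting the asked answer:
  renamed field score to factor in record Money (alias score declared on the renamed field) -> no rule fires on it in Session's dialect; the asked verdict holds
  renamed field severity to channel in record Session (alias severity declared on the renamed field) -> no rule fires on it in Session's dialect; the asked verdict holds


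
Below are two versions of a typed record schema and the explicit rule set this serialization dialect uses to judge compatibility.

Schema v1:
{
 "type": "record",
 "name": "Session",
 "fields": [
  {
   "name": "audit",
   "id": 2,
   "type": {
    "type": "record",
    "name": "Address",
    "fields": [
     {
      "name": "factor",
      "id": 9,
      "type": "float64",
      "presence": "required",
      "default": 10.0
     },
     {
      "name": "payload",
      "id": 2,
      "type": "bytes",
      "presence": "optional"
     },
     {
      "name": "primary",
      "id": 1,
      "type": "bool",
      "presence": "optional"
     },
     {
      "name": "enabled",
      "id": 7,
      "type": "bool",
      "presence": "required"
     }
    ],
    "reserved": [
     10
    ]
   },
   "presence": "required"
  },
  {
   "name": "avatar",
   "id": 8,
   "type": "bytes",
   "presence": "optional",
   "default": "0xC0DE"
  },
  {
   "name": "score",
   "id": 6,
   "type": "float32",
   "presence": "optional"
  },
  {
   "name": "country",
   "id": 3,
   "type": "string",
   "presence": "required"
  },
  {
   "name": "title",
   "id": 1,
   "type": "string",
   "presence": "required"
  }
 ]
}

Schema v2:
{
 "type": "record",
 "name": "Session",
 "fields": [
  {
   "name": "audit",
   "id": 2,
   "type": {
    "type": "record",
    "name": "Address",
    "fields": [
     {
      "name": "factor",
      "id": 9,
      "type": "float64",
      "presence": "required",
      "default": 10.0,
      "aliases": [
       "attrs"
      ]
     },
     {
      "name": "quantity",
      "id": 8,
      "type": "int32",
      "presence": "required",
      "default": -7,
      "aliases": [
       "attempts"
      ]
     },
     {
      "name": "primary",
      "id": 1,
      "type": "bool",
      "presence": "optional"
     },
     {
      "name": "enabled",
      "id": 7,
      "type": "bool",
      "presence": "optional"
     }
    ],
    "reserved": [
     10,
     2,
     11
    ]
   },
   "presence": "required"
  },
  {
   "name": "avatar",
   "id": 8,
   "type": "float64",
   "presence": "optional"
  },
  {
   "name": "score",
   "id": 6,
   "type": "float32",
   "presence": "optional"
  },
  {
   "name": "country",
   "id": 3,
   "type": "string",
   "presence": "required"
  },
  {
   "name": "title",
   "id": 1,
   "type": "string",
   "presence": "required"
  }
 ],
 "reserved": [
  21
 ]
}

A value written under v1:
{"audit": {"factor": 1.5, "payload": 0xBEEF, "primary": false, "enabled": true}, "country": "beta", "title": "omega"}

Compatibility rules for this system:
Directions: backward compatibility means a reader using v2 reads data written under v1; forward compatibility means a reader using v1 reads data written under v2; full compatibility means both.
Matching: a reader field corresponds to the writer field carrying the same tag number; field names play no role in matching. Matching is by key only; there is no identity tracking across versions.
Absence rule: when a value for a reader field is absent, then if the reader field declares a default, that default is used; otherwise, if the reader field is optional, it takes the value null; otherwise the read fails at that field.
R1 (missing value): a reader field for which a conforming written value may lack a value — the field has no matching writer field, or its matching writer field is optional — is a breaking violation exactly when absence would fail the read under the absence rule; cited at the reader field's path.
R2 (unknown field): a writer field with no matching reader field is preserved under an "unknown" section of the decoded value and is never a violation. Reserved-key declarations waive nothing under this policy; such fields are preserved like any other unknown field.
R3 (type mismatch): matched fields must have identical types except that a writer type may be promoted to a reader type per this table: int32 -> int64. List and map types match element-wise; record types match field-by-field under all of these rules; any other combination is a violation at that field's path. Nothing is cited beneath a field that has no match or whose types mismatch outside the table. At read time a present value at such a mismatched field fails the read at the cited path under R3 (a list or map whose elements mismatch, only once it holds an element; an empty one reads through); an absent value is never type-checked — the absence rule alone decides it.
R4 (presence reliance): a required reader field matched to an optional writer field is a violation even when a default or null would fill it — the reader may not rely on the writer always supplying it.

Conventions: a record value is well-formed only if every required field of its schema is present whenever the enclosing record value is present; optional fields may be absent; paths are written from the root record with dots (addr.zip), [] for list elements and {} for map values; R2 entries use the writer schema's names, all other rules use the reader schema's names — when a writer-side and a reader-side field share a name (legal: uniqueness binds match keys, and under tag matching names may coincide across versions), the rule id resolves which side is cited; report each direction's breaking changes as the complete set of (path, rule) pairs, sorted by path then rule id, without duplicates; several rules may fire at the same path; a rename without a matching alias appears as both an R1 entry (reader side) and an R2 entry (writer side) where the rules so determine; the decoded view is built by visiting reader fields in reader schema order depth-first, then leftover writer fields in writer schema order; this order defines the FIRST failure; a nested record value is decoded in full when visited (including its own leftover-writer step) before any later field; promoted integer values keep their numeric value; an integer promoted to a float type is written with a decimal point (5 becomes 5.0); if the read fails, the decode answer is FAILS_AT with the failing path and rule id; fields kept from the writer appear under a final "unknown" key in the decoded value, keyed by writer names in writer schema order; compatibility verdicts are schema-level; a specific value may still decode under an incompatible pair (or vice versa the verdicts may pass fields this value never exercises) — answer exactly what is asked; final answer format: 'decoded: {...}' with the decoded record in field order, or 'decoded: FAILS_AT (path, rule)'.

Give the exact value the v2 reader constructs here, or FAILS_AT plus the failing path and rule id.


each type pair in Session: writer, then reader
decoding the Session value with the v2 reader:
  audit.factor := 1.5
  audit.quantity := -7 (missing; default applied)
  audit.primary := false
  audit.enabled := true
  writer audit.payload: kept under "unknown"
  avatar := null (missing; optional => null)
  score := null (missing; optional => null)
  country := "beta"
  title := "omega"
  => decoded: {"audit": {"factor": 1.5, "quantity": -7, "primary": false, "enabled": true, "unknown": {"payload": 0xBEEF}}, "avatar": null, "score": null, "country": "beta", "title": "omega"}
ruling out the remaining Session differences:
  field enabled in record Address: required changed to optional -> affects the rule determinations only; this particular Session value decodes identically

decoded: {"audit": {"factor": 1.5, "quantity": -7, "primary": false, "enabled": true, "unknown": {"payload": 0xBEEF}}, "avatar": null, "score": null, "country": "beta", "title": "omega"}
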